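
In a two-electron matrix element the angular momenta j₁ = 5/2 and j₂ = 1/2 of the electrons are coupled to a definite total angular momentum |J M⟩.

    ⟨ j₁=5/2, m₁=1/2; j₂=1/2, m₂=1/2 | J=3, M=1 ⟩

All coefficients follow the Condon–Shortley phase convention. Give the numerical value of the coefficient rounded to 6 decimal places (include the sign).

+0.816497

√[7·0!5!1!/7! · 3!2!1!0!4!2!] = √(96)
  +(−1)^0/∏(0,0,2,1,3,0)! = 1/12  (running 1/12)
⟨..|..⟩ = √(96)·(1/12) = +0.816497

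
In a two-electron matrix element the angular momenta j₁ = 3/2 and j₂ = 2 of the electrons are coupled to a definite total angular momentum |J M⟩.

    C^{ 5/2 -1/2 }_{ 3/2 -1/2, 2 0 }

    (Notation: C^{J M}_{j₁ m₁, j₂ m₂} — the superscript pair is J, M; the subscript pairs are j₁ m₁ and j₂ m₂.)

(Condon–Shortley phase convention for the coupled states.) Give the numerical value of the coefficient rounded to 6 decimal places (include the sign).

triangle: 1!·2!·3!/7! = 12/5040
(j±m)!: 1!·2!·2!·2!·2!·3! = 96
prefactor² = (2J+1)·Δ·N² = 48/35
  k=0: +1/(0!·1!·2!·2!·0!·1!) = 1/4
  k=1: −1/(1!·0!·1!·1!·1!·2!) = -1/2
Σ = -1/4  ⇒  CG² = 48/35·(-1/4)² = 3/35
CG = −√(3/35) = -0.292770

-0.292770  (= −√(3/35))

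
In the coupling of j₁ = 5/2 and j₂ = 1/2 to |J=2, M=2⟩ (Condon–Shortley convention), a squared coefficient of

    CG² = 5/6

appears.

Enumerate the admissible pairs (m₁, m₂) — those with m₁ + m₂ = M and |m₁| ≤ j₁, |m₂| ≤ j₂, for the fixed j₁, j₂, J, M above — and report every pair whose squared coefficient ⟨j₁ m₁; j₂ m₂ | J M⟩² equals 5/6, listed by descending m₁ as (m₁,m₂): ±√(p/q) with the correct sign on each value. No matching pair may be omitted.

(5/2,-1/2): +√(5/6)

Admissible pairs with m₁+m₂ = M = 2: (3/2,1/2), (5/2,-1/2)
  (m₁,m₂)=(5/2,-1/2): CG² = 5/6, CG = +√(5/6)   ← matches the target
  (m₁,m₂)=(3/2,1/2): CG² = 1/6, CG = −√(1/6)
Pairs with CG² = 5/6: (5/2,-1/2): +√(5/6)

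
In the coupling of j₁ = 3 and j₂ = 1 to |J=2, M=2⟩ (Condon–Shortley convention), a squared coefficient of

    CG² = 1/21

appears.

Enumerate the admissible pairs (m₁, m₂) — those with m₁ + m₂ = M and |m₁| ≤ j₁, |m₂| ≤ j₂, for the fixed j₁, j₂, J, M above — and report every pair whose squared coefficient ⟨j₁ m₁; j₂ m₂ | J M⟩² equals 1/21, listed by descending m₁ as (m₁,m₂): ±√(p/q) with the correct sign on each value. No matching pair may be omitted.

Admissible pairs with m₁+m₂ = M = 2: (1,1), (2,0), (3,-1)
  (m₁,m₂)=(3,-1): CG² = 5/7, CG = +√(5/7)
  (m₁,m₂)=(2,0): CG² = 5/21, CG = −√(5/21)
  (m₁,m₂)=(1,1): CG² = 1/21, CG = +√(1/21)   ← matches the target
Pairs with CG² = 1/21: (1,1): +√(1/21)

(1,1): +√(1/21)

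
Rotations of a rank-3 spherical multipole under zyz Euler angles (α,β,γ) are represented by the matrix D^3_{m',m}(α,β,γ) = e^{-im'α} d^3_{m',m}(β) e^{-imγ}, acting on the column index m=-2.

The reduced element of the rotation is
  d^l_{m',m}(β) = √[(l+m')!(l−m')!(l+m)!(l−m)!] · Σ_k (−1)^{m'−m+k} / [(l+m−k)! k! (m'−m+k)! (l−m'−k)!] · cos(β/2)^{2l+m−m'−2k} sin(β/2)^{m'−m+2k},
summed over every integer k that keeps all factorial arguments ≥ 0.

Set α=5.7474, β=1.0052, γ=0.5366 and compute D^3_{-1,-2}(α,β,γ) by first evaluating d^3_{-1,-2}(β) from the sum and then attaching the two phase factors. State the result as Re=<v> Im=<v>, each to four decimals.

Re=-0.2676 Im=-0.1595

First d^3_{-1,-2}(β=1.0052), then the phase factors e^{-i(-1)α} and e^{-i(-2)γ}:
With c≡cos(β/2)=0.876333 and s≡sin(β/2)=0.481706, N=[2·24·1·120]^{1/2}=75.894664
The bounds max(0,m−m')=0 and min(l+m,l−m')=1 give 2 terms
  k=0: (−1)^1·75.8947/(24)·0.8763^5·0.4817^1 = -0.787277
  k=1: (−1)^2·75.8947/(12)·0.8763^3·0.4817^3 = +0.475754
d^3_{-1,-2}(1.0052) = -0.787277 +0.475754 = -0.311523
D = (+0.859868-0.510516i)·(-0.311523)·(+0.477315+0.878732i) = -0.267609-0.159474i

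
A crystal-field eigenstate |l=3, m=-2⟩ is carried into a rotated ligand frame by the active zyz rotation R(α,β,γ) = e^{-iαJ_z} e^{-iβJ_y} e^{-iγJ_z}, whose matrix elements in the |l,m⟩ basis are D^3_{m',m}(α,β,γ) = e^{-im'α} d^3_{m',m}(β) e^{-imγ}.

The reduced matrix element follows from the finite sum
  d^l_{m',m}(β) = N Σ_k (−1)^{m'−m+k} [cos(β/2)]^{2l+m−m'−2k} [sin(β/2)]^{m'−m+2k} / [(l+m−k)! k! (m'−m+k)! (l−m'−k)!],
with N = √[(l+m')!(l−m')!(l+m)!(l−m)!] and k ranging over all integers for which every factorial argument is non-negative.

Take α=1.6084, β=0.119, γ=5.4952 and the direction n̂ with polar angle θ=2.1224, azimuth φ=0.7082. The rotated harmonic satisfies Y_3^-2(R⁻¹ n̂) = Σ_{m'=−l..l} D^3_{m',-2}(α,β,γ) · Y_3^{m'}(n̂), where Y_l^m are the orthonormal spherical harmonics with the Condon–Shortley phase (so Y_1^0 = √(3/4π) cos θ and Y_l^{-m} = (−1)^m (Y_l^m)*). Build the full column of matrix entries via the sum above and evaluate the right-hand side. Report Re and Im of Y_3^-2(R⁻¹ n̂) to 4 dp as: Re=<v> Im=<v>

Need the full column D^3_{m',-2} for m'=−3..3 at α=1.6084, β=0.1190, γ=5.4952.
cos(β/2)=0.998230, sin(β/2)=0.059465
d^3_{-3,-2}: single k=1 term ⇒ +0.144374;  D = -0.143539-0.015510i
d^3_{-2,-2}: k∈[0..1] ⇒ +0.989429 -0.017556 = +0.971874;  D = -0.068008+0.969491i
d^3_{-1,-2}: k∈[0..1] ⇒ -0.186387 +0.001323 = -0.185064;  D = -0.184966-0.006000i
d^3_{0,-2}: k∈[0..1] ⇒ +0.019231 -0.000068 = +0.019163;  D = -0.000099-0.019163i
d^3_{1,-2}: k∈[0..1] ⇒ -0.001323 +0.000002 = -0.001320;  D = +0.001319-0.000056i
d^3_{2,-2}: k∈[0..1] ⇒ +0.000062 -0.000000 = +0.000062;  D = +0.000005+0.000062i
d^3_{3,-2}: single k=0 term ⇒ -0.000002;  D = -0.000002+0.000000i
Y_3^{m'}(θ=2.1224,φ=0.7082) and Σ D·Y over m':
  (-0.1435-0.0155i)·(-0.1356-0.2192i)  (-0.0680+0.9695i)·(-0.0597+0.3839i)  (-0.1850-0.0060i)·(+0.0780-0.0668i)  (-0.0001-0.0192i)·(+0.3182+0.0000i)  (+0.0013-0.0001i)·(-0.0780-0.0668i)  (+0.0000+0.0001i)·(-0.0597-0.3839i)  (-0.0000+0.0000i)·(+0.1356-0.2192i)
Y_3^-2(R⁻¹ n̂) = -0.366981-0.044752i

Re=-0.3670 Im=-0.0448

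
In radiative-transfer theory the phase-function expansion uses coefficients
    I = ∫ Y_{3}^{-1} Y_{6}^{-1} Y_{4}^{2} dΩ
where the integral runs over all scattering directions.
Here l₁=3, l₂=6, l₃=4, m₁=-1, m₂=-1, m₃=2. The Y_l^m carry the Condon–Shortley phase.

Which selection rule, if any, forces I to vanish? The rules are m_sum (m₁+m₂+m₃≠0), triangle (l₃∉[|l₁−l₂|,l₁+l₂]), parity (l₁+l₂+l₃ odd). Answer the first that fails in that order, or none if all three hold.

parity

m₁+m₂+m₃ = -1 − 1 + 2 = 0  ✓
triangle: |3−6|=3 ≤ l₃=4 ≤ 3+6=9  ✓
parity: l₁+l₂+l₃ = 13 is odd  ✗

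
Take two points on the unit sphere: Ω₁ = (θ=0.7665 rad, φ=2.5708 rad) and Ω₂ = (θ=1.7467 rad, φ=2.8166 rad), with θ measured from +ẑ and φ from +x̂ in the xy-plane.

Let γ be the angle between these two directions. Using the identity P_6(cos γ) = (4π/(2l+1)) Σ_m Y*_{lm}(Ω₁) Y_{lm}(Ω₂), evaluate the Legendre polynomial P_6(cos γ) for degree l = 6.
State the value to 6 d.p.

0.289835

Addition theorem: P_6(cos γ) = (4π/13) Σ_m Y*_{lm}(Ω₁) Y_{lm}(Ω₂), m = −6…6:
  m=-6: (-0.051653, 0.015030) × (-0.162879, 0.408793) = (0.002269, -0.023564)  (running Σ = (0.002269, -0.023564))
  m=-5: (0.185583, 0.054901) × (-0.014669, 0.270545) = (-0.017576, 0.049403)  (running Σ = (-0.015307, 0.025839))
  m=-4: (-0.254120, -0.294234) × (-0.059478, -0.214221) = (-0.047917, 0.071938)  (running Σ = (-0.063223, 0.097778))
  m=-3: (0.059830, 0.419755) × (-0.162597, -0.239813) = (0.090935, -0.082599)  (running Σ = (0.027712, 0.015179))
  m=-2: (0.035551, -0.077679) × (0.120572, 0.091657) = (0.011406, -0.006107)  (running Σ = (0.039118, 0.009071))
  m=-1: (0.291258, -0.187013) × (0.276615, 0.093203) = (0.097997, -0.024585)  (running Σ = (0.137114, -0.015513))
  m=0: (-0.194302, -0.000000) × (-0.131794, 0.000000) = (0.025608, 0.000000)  (running Σ = (0.162722, -0.015513))
  m=1: (-0.291258, -0.187013) × (-0.276615, 0.093203) = (0.097997, 0.024585)  (running Σ = (0.260719, 0.009071))
  m=2: (0.035551, 0.077679) × (0.120572, -0.091657) = (0.011406, 0.006107)  (running Σ = (0.272125, 0.015179))
  m=3: (-0.059830, 0.419755) × (0.162597, -0.239813) = (0.090935, 0.082599)  (running Σ = (0.363060, 0.097778))
  m=4: (-0.254120, 0.294234) × (-0.059478, 0.214221) = (-0.047917, -0.071938)  (running Σ = (0.315143, 0.025839))
  m=5: (-0.185583, 0.054901) × (0.014669, 0.270545) = (-0.017576, -0.049403)  (running Σ = (0.297568, -0.023564))
  m=6: (-0.051653, -0.015030) × (-0.162879, -0.408793) = (0.002269, 0.023564)  (running Σ = (0.299836, 0.000000))
Accumulated sum (0.299836, 0.000000); after 4π/(2l+1) scaling, (0.289835, 0.000000) ⇒ P_6 = 0.289835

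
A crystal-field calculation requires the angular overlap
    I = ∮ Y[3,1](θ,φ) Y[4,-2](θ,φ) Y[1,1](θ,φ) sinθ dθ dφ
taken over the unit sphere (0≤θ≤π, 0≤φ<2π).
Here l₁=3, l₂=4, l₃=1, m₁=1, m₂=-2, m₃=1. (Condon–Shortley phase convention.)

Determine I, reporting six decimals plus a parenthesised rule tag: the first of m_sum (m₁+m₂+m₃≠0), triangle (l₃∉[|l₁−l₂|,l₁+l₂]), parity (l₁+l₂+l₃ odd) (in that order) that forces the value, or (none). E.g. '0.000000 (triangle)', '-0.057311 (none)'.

Checks pass: Σm=0; 8 even; l₃=1∈[1,7].
(2·3+1)(2·4+1)(2·1+1) = 189
Δ: 6! 0! 2! / 9! → 1/252
sum: t=3:−1/36 = -1/36
3j²(3 4 1; 0 0 0) = Δ·Π!·Σ² = 4/63  (sign +1)
sum: t=2:+1/96 = 1/96
3j²(3 4 1; 1 -2 1) = Δ·Π!·Σ² = 5/84  (sign +1)
combine: 4πI² = 189·4/63·5/84 = 5/7
take √, sign +1: I = 0.23841361
No selection rule forces the value: the integral is nonzero (none).

0.238414 (none)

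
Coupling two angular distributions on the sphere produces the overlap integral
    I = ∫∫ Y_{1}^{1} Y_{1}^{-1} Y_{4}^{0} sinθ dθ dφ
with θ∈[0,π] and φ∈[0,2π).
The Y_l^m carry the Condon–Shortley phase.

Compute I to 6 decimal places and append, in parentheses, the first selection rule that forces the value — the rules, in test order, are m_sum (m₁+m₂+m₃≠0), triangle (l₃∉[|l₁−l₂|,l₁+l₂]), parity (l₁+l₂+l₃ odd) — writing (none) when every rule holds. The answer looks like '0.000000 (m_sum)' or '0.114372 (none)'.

0.000000 (triangle)

|1−1|≤4≤1+1 violated ⇒ I = 0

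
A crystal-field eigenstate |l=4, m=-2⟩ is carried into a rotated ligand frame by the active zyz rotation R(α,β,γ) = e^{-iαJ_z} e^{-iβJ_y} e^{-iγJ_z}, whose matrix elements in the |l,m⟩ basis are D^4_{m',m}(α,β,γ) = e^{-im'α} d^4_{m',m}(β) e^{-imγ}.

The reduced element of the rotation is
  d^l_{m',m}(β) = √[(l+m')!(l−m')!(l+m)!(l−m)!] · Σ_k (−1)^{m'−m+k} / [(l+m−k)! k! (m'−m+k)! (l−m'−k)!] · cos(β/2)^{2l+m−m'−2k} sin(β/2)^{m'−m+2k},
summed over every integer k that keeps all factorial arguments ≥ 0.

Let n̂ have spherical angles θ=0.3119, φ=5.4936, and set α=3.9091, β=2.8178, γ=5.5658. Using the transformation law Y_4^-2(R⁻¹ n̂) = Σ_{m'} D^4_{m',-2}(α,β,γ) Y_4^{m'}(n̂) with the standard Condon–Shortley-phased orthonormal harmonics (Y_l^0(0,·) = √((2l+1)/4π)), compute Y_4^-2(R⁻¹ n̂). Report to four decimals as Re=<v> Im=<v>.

Need the full column D^4_{m',-2} for m'=−4..4 at α=3.9091, β=2.8178, γ=5.5658.
cos(β/2)=0.161190, sin(β/2)=0.986923
d^4_{-4,-2}: single k=2 term ⇒ +0.000090;  D = -0.000006+0.000090i
d^4_{-3,-2}: k∈[1..2] ⇒ +0.000010 -0.001174 = -0.001164;  D = +0.000752+0.000888i
d^4_{-2,-2}: k∈[0..2] ⇒ +0.000000 -0.000205 +0.009607 = +0.009402;  D = +0.009355+0.000941i
d^4_{-1,-2}: k∈[0..2] ⇒ -0.000012 +0.002219 -0.055456 = -0.053249;  D = +0.041828-0.032952i
d^4_{0,-2}: k∈[0..2] ⇒ +0.000162 -0.016202 +0.227771 = +0.211731;  D = +0.028712-0.209775i
d^4_{1,-2}: k∈[0..2] ⇒ -0.001479 +0.083184 -0.623675 = -0.541971;  D = -0.319948-0.437454i
d^4_{2,-2}: k∈[0..2] ⇒ +0.009607 -0.288110 +0.900052 = +0.621549;  D = -0.612398-0.106262i
d^4_{3,-2}: k∈[0..1] ⇒ -0.044017 +0.550030 = +0.506013;  D = +0.418855-0.283918i
d^4_{4,-2}: single k=0 term ⇒ +0.127045;  D = -0.026184+0.124317i
Y_4^{m'}(θ=0.3119,φ=5.4936) and Σ D·Y over m':
  (-0.0000+0.0001i)·(-0.0039-0.0001i)  (+0.0008+0.0009i)·(-0.0246+0.0240i)  (+0.0094+0.0009i)·(-0.0014+0.1682i)  (+0.0418-0.0330i)·(+0.3250+0.3278i)  (+0.0287-0.2098i)·(+0.4807+0.0000i)  (-0.3199-0.4375i)·(-0.3250+0.3278i)  (-0.6124-0.1063i)·(-0.0014-0.1682i)  (+0.4189-0.2839i)·(+0.0246+0.0240i)  (-0.0262+0.1243i)·(-0.0039+0.0001i)
Y_4^-2(R⁻¹ n̂) = +0.285589+0.046815i

Re=0.2856 Im=0.0468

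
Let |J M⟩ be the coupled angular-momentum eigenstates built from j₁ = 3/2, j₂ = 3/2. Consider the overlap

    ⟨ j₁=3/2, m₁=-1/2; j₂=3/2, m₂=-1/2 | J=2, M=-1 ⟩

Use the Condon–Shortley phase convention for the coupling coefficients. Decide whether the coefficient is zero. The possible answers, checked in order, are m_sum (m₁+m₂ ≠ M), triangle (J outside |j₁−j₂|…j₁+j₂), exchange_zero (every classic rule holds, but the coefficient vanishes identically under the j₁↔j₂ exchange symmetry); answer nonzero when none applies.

m-sum: m₁+m₂ = -1/2+(-1/2) = -1, M = -1  ✓
triangle: |j₁−j₂| = 0 ≤ J = 2 ≤ j₁+j₂ = 3  ✓
exchange: j₁=j₂ and m₁=m₂, and (−1)^(j₁+j₂−J) = (−1)^1 = −1 forces ⟨j₁m₁;j₂m₂|JM⟩ = −⟨j₂m₂;j₁m₁|JM⟩ = −⟨j₁m₁;j₂m₂|JM⟩ ⇒ the coefficient vanishes identically
Racah sum check: Σ_k collapses to 0 ⇒ CG = 0

exchange_zero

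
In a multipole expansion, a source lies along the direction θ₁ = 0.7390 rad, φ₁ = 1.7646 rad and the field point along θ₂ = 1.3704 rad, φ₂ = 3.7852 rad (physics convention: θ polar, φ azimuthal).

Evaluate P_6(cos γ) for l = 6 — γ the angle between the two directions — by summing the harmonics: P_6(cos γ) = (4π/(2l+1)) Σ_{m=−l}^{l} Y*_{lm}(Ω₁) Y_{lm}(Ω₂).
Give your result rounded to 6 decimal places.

Term-by-term m-sum for l=6 (normalisation 4π/13 = 0.966644):
  m=-6: (-0.017896-0.041404i) × (-0.321686+0.282170i) = +0.017440+0.008270i  (running Σ = +0.017440+0.008270i)
  m=-5: (-0.141348+0.097071i) × (+0.300210-0.022994i) = -0.040202+0.032392i  (running Σ = -0.022762+0.040661i)
  m=-4: (+0.262754+0.257456i) × (+0.156573+0.099733i) = +0.015463+0.066516i  (running Σ = -0.007299+0.107177i)
  m=-3: (+0.243179-0.370030i) × (-0.110239-0.292851i) = -0.135172-0.030424i  (running Σ = -0.142470+0.076753i)
  m=-2: (-0.138959-0.056732i) × (+0.029632-0.101675i) = -0.009886+0.012448i  (running Σ = -0.152356+0.089201i)
  m=-1: (+0.060838-0.309977i) × (-0.248349+0.186303i) = +0.042640+0.088317i  (running Σ = -0.109716+0.177518i)
  m=0: (-0.253456-0.000000i) × (-0.083891+0.000000i) = +0.021263+0.000000i  (running Σ = -0.088453+0.177518i)
  m=1: (-0.060838-0.309977i) × (+0.248349+0.186303i) = +0.042640-0.088317i  (running Σ = -0.045813+0.089201i)
  m=2: (-0.138959+0.056732i) × (+0.029632+0.101675i) = -0.009886-0.012448i  (running Σ = -0.055698+0.076753i)
  m=3: (-0.243179-0.370030i) × (+0.110239-0.292851i) = -0.135172+0.030424i  (running Σ = -0.190870+0.107177i)
  m=4: (+0.262754-0.257456i) × (+0.156573-0.099733i) = +0.015463-0.066516i  (running Σ = -0.175407+0.040661i)
  m=5: (+0.141348+0.097071i) × (-0.300210-0.022994i) = -0.040202-0.032392i  (running Σ = -0.215609+0.008270i)
  m=6: (-0.017896+0.041404i) × (-0.321686-0.282170i) = +0.017440-0.008270i  (running Σ = -0.198169+0.000000i)
Total Σ_m = -0.198169+0.000000i. Multiply by 0.966644: -0.191559+0.000000i. P_6(cos γ) = -0.191559

-0.191559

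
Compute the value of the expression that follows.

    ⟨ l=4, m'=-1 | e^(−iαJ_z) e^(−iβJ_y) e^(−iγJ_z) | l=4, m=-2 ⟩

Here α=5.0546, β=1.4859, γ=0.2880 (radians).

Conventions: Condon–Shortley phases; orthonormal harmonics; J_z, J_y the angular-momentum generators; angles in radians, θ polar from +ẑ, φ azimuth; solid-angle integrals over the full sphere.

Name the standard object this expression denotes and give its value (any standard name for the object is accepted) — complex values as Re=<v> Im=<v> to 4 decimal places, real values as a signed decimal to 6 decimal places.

Wigner D-matrix element, Re=0.2266 Im=-0.1732

This is a Wigner D-matrix element — the rotation-matrix element ⟨l m'| R(α,β,γ) |l m⟩ in the angular-momentum basis.
D^4_{-1,-2}(5.0546,1.4859,0.2880) = e^{-i·-1·5.0546}·d^4_{-1,-2}(1.4859)·e^{-i·-2·0.2880}. Compute d first:
c=cos(1.485900/2)=0.736476, s=sin(1.485900/2)=0.676463; N=√[6·120·2·720]=1018.233765
k∈{0,1,2} keeps every argument non-negative
  k=0: (−1)^1·1018.2338/(240)·0.7365^7·0.6765^1 = -0.337281
  k=1: (−1)^2·1018.2338/(48)·0.7365^5·0.6765^3 = +1.422764
  k=2: (−1)^3·1018.2338/(72)·0.7365^3·0.6765^5 = -0.800226
d^4_{-1,-2}(1.4859) = -0.337281 +1.422764 -0.800226 = +0.285257
Phases: e^{-i·(-1)·5.0546}=+0.335571-0.942015i, e^{-i·(-2)·0.2880}=+0.838648+0.544674i ⇒ D=+0.226641-0.173220i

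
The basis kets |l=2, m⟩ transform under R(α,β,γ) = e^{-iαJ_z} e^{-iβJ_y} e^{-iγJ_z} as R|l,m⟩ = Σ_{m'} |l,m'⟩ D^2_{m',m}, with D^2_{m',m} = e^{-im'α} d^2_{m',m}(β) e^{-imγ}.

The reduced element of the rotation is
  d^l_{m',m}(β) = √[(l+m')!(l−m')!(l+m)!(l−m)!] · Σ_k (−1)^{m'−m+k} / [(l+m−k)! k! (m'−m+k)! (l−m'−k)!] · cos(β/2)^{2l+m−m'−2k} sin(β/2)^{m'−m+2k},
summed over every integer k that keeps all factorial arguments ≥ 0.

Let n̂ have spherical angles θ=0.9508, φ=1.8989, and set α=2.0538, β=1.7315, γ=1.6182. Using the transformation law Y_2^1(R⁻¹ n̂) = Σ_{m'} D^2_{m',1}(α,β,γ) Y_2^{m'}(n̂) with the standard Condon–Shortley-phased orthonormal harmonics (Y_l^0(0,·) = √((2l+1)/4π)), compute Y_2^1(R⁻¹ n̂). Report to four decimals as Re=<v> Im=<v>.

Re=0.0499 Im=-0.3830

Need the full column D^2_{m',1} for m'=−2..2 at α=2.0538, β=1.7315, γ=1.6182.
cos(β/2)=0.648069, sin(β/2)=0.761582
d^2_{-2,1}: single k=3 term ⇒ +0.572533;  D = -0.455023+0.347488i
d^2_{-1,1}: k∈[2..3] ⇒ +0.730797 -0.336407 = +0.394389;  D = +0.357560+0.166414i
d^2_{0,1}: k∈[1..2] ⇒ +0.507757 -0.701207 = -0.193450;  D = +0.009167+0.193232i
d^2_{1,1}: k∈[0..1] ⇒ +0.176395 -0.730797 = -0.554402;  D = +0.478228-0.280464i
d^2_{2,1}: single k=0 term ⇒ -0.414582;  D = -0.351831-0.219301i
Y_2^{m'}(θ=0.9508,φ=1.8989) and Σ D·Y over m':
  (-0.4550+0.3475i)·(-0.2027+0.1561i)  (+0.3576+0.1664i)·(-0.1177-0.3458i)  (+0.0092+0.1932i)·(+0.0040+0.0000i)  (+0.4782-0.2805i)·(+0.1177-0.3458i)  (-0.3518-0.2193i)·(-0.2027-0.1561i)
Y_2^1(R⁻¹ n̂) = +0.049890-0.382977i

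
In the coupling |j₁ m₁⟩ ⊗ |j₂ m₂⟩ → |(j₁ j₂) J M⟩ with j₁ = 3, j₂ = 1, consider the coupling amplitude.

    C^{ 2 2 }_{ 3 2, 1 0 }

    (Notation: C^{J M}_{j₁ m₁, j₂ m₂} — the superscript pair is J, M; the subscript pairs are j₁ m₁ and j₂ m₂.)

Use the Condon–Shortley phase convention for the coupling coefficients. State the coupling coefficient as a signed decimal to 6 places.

j₁+j₂−J=2  J+j₁−j₂=4  J−j₁+j₂=0  j₁+j₂+J+1=7
(j₁±m₁, j₂±m₂, J±M) = (5,1,1,1,4,0)
P² = 960/7
sum k=1..1:
  [1] −1/24 = -1/24
S = -1/24
C² = P²·S² = 5/21 ; C = -0.487950

−√(5/21) = -0.487950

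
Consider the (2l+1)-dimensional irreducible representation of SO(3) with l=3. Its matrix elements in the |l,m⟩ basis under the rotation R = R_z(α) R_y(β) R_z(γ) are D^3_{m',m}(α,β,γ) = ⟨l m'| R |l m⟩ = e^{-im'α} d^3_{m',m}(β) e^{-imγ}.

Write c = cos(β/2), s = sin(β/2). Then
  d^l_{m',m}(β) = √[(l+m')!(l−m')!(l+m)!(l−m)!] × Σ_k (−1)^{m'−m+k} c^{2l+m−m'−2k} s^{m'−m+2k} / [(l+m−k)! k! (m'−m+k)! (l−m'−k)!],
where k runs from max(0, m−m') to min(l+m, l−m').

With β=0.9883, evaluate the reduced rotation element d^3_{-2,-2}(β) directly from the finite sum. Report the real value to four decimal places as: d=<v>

d^3_{-2,-2}(β=0.9883) via the finite sum:
With c≡cos(β/2)=0.880372 and s≡sin(β/2)=0.474284, N=[1·120·1·120]^{1/2}=120.000000
k: max(0,(-2)−(-2))=0 … min(3+(-2),3−(-2))=1
  k=0: (−1)^0·120.0000/(120)·0.8804^6·0.4743^0 = +0.465584
  k=1: (−1)^1·120.0000/(24)·0.8804^4·0.4743^2 = -0.675634
d^3_{-2,-2}(0.9883) = +0.465584 -0.675634 = -0.210050

d=-0.2100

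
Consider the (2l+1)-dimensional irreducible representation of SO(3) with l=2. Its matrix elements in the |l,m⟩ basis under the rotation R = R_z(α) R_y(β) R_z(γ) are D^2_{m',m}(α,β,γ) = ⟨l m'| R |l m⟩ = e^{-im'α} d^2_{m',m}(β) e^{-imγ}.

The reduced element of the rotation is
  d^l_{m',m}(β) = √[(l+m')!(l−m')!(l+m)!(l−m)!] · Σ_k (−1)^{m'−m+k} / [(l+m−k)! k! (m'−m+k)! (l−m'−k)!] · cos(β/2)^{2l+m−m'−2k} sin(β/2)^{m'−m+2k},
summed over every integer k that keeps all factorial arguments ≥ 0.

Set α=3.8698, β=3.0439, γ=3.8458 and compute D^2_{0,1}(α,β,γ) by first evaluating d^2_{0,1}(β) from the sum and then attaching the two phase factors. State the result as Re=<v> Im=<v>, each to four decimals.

Re=0.0906 Im=-0.0770

Split into d^2_{0,1}(β=3.0439) × two z-phases.
With c≡cos(β/2)=0.048827 and s≡sin(β/2)=0.998807, N=[2·2·6·1]^{1/2}=4.898979
The bounds max(0,m−m')=1 and min(l+m,l−m')=2 give 2 terms
  k=1: (−1)^0·4.8990/(2)·0.0488^3·0.9988^1 = +0.000285
  k=2: (−1)^1·4.8990/(2)·0.0488^1·0.9988^3 = -0.119174
d^2_{0,1}(3.0439) = +0.000285 -0.119174 = -0.118889
Attach z-rotation phases: D = e^{-i(0)(3.8698)}·(-0.118889)·e^{-i(1)(3.8458)} = +0.090608-0.076972i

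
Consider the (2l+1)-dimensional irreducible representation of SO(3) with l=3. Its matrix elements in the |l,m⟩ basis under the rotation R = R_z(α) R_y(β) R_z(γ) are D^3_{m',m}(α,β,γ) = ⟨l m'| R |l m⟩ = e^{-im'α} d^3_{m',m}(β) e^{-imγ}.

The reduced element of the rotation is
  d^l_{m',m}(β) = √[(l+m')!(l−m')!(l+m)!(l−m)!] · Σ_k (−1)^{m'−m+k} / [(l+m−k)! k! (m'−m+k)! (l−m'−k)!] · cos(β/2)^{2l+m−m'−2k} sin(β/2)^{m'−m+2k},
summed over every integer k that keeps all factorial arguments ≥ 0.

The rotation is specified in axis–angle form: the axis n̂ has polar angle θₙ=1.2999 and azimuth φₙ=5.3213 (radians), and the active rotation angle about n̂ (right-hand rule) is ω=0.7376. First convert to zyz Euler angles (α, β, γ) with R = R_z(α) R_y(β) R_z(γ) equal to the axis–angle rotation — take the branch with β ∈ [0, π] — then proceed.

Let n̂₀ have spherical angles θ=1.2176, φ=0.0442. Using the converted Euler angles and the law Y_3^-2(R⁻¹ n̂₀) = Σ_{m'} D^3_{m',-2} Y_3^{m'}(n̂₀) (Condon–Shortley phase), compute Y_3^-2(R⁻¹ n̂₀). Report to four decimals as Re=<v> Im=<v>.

Axis–angle → zyz. n̂ = (sinθₙcosφₙ, sinθₙsinφₙ, cosθₙ) = (+0.551115, -0.790357, +0.267595), ω = 0.7376.
R = I cosω + sinω [n̂]ₓ + (1−cosω) n̂n̂ᵀ gives
  R = [+0.819028, -0.293175, -0.493195; +0.066748, +0.902445, -0.425604; +0.569857, +0.315662, +0.758697]
β = atan2(√(R₁₃²+R₂₃²), R₃₃) = 0.709486; α = atan2(R₂₃, R₁₃) mod 2π = 3.853558; γ = atan2(R₃₂, −R₃₁) mod 2π = 2.635736
Need the full column D^3_{m',-2} for m'=−3..3 at α=3.8536, β=0.7095, γ=2.6357.
cos(β/2)=0.937736, sin(β/2)=0.347350
d^3_{-3,-2}: single k=1 term ⇒ +0.616943;  D = -0.266465-0.556430i
d^3_{-2,-2}: k∈[0..1] ⇒ +0.679959 -0.466472 = +0.213487;  D = +0.195604+0.085532i
d^3_{-1,-2}: k∈[0..1] ⇒ -0.796469 +0.218561 = -0.577909;  D = +0.552141-0.170644i
d^3_{0,-2}: k∈[0..1] ⇒ +0.510994 -0.070111 = +0.440883;  D = +0.233849-0.373755i
d^3_{1,-2}: k∈[0..1] ⇒ -0.218561 +0.014994 = -0.203567;  D = -0.031001-0.201192i
d^3_{2,-2}: k∈[0..1] ⇒ +0.064003 -0.001756 = +0.062246;  D = -0.047369-0.040383i
d^3_{3,-2}: single k=0 term ⇒ -0.011614;  D = -0.011614+0.000070i
Y_3^{m'}(θ=1.2176,φ=0.0442) and Σ D·Y over m':
  (-0.2665-0.5564i)·(+0.3416-0.0456i)  (+0.1956+0.0855i)·(+0.3100-0.0275i)  (+0.5521-0.1706i)·(-0.1217+0.0054i)  (+0.2338-0.3738i)·(-0.3100+0.0000i)  (-0.0310-0.2012i)·(+0.1217+0.0054i)  (-0.0474-0.0404i)·(+0.3100+0.0275i)  (-0.0116+0.0001i)·(-0.3416-0.0456i)
Y_3^-2(R⁻¹ n̂) = -0.204469-0.055153i

Re=-0.2045 Im=-0.0552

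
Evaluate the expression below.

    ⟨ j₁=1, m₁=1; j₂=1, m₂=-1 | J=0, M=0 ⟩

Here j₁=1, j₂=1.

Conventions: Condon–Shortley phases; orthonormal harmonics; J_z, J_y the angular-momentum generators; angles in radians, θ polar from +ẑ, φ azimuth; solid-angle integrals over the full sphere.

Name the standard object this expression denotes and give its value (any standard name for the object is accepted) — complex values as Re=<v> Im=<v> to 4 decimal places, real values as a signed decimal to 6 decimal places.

This is a Clebsch–Gordan (vector-coupling) coefficient.
√[1·2!0!0!/3! · 2!0!0!2!0!0!] = √(4/3)
  +(−1)^0/∏(0,2,0,0,0,0)! = 1/2  (running 1/2)
⟨..|..⟩ = √(4/3)·(1/2) = +0.577350

Clebsch–Gordan coefficient, +√(1/3) ≈ +0.577350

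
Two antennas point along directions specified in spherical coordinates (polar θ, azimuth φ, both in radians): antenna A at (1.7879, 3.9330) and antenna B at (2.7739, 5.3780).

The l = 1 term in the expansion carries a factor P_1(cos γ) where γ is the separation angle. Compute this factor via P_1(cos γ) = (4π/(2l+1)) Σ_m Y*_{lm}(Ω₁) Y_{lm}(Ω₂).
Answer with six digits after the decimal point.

0.245046

Expand P_1 via completeness: Σ_{m} conj(Y_{1,m}) at Ω₁ times Y_{1,m} at Ω₂ —
  m=-1: (-0.237128-0.239996i) × (+0.076694+0.097682i) = +0.005257-0.041569i  (running Σ = +0.005257-0.041569i)
  m=0: (-0.105246-0.000000i) × (-0.455944+0.000000i) = +0.047986+0.000000i  (running Σ = +0.053243-0.041569i)
  m=1: (+0.237128-0.239996i) × (-0.076694+0.097682i) = +0.005257+0.041569i  (running Σ = +0.058500+0.000000i)
Total Σ_m = +0.058500+0.000000i. Multiply by 4.188790: +0.245046+0.000000i. P_1(cos γ) = 0.245046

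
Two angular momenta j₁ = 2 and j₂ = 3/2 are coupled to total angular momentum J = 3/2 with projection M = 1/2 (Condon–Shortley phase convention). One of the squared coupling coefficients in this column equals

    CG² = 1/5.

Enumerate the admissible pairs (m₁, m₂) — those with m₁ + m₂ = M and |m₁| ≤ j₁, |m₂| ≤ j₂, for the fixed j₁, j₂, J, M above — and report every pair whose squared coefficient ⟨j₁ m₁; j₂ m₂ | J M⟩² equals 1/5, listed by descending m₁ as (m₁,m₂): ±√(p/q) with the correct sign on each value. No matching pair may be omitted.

Admissible pairs with m₁+m₂ = M = 1/2: (-1,3/2), (0,1/2), (1,-1/2), (2,-3/2)
  (m₁,m₂)=(2,-3/2): CG² = 2/5, CG = +√(2/5)
  (m₁,m₂)=(1,-1/2): CG² = 0/1, CG = 0
  (m₁,m₂)=(0,1/2): CG² = 1/5, CG = −√(1/5)   ← matches the target
  (m₁,m₂)=(-1,3/2): CG² = 2/5, CG = +√(2/5)
Pairs with CG² = 1/5: (0,1/2): −√(1/5)

(0,1/2): −√(1/5)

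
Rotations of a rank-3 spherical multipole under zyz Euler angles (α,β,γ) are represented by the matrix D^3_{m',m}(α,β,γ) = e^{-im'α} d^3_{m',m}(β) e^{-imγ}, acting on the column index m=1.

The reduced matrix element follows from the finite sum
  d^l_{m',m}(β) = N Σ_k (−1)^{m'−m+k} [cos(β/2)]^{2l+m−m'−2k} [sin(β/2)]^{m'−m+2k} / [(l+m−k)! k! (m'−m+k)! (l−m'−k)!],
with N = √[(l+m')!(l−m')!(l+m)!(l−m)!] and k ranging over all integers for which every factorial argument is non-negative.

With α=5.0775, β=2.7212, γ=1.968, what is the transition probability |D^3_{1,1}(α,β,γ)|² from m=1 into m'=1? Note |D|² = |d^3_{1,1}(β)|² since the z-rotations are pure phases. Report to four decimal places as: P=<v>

P=0.0504

First d^3_{1,1}(β=2.7212), then the phase factors e^{-i(1)α} and e^{-i(1)γ}:
With c≡cos(β/2)=0.208652 and s≡sin(β/2)=0.977990, N=[24·2·24·2]^{1/2}=48.000000
k∈{0,1,2} keeps every argument non-negative
  k=0: (−1)^0·48.0000/(48)·0.2087^6·0.9780^0 = +0.000083
  k=1: (−1)^1·48.0000/(6)·0.2087^4·0.9780^2 = -0.014503
  k=2: (−1)^2·48.0000/(8)·0.2087^2·0.9780^4 = +0.238965
d^3_{1,1}(2.7212) = +0.000083 -0.014503 +0.238965 = +0.224544
|D^3_{1,1}|² = |d^3_{1,1}(β)|² = (+0.224544)² = 0.050420 (the z-rotation phases have unit modulus)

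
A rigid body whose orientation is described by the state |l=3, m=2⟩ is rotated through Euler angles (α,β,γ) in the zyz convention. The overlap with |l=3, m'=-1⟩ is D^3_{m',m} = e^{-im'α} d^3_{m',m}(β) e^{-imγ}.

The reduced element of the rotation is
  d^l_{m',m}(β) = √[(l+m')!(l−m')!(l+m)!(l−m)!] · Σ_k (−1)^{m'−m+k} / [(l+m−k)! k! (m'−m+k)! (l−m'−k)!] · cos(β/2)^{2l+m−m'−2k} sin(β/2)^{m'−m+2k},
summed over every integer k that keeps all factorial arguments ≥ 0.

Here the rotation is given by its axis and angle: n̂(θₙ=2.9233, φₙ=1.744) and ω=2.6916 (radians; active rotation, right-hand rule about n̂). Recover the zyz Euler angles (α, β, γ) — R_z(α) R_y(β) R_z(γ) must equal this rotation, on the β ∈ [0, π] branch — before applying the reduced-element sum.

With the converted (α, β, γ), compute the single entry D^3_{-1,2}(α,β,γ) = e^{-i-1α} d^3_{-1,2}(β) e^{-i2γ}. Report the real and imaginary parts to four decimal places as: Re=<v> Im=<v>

Re=-0.0155 Im=0.0520

Axis–angle → zyz. n̂ = (sinθₙcosφₙ, sinθₙsinφₙ, cosθₙ) = (-0.037322, +0.213323, -0.976269), ω = 2.6916.
R = I cosω + sinω [n̂]ₓ + (1−cosω) n̂n̂ᵀ gives
  R = [-0.897803, +0.409506, +0.162033; -0.439768, -0.813967, -0.379555; -0.023541, -0.412022, +0.910870]
β = atan2(√(R₁₃²+R₂₃²), R₃₃) = 0.425410; α = atan2(R₂₃, R₁₃) mod 2π = 5.115869; γ = atan2(R₃₂, −R₃₁) mod 2π = 4.769462
D^3_{-1,2}(5.1159,0.4254,4.7695) = e^{-i·-1·5.1159}·d^3_{-1,2}(0.4254)·e^{-i·2·4.7695}. Compute d first:
c=cos(0.425410/2)=0.977463, s=sin(0.425410/2)=0.211105; N=√[2·24·120·1]=75.894664
k∈{3,4} keeps every argument non-negative
  k=3: (−1)^0·75.8947/(12)·0.9775^3·0.2111^3 = +0.055568
  k=4: (−1)^1·75.8947/(24)·0.9775^1·0.2111^5 = -0.001296
d^3_{-1,2}(0.4254) = +0.055568 -0.001296 = +0.054272
Phases: e^{-i·(-1)·5.1159}=+0.392621-0.919700i, e^{-i·(2)·4.7695}=-0.993492+0.113898i ⇒ D=-0.015485+0.052016i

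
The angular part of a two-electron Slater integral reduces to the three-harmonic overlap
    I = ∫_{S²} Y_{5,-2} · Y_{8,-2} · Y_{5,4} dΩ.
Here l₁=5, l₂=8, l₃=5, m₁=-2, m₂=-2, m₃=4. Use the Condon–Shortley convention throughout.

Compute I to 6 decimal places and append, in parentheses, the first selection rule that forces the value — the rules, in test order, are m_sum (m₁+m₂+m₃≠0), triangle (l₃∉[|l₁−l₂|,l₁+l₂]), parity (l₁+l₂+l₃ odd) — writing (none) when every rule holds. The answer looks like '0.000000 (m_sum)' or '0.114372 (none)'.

-0.139080 (none)

Checks pass: Σm=0; 18 even; l₃=5∈[3,13].
(2·5+1)(2·8+1)(2·5+1) = 2057
Δ: 8! 2! 8! / 19! → 1/37413090
sum: t=3:−1/1036800 t=4:+1/331776 t=5:−1/1036800 = 1/921600
3j²(5 8 5; 0 0 0) = Δ·Π!·Σ² = 490/46189  (sign -1)
sum: t=5:−1/7257600 t=6:+1/58060800 = -1/8294400
3j²(5 8 5; -2 -2 4) = Δ·Π!·Σ² = 1029/92378  (sign +1)
combine: 4πI² = 2057·490/46189·1029/92378 = 252105/1037153
take √, sign -1: I = -0.13907990
No selection rule forces the value: the integral is nonzero (none).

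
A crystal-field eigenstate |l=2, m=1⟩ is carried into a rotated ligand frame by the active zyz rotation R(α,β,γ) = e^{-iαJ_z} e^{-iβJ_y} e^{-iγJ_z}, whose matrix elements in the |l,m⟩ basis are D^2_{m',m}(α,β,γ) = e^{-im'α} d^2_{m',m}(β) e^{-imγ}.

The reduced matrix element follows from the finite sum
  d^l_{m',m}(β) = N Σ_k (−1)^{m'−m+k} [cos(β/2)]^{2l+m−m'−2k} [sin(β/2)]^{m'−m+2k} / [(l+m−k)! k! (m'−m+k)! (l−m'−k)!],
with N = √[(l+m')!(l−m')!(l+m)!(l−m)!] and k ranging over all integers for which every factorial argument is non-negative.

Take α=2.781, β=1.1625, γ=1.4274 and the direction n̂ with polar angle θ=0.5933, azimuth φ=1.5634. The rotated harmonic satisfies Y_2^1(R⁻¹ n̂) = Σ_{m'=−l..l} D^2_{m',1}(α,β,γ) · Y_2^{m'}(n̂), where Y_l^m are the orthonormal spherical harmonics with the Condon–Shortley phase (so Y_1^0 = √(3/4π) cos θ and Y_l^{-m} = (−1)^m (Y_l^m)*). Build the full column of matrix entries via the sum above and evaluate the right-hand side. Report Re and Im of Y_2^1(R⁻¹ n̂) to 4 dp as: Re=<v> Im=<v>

Need the full column D^2_{m',1} for m'=−2..2 at α=2.7810, β=1.1625, γ=1.4274.
cos(β/2)=0.835777, sin(β/2)=0.549069
d^2_{-2,1}: single k=3 term ⇒ +0.276695;  D = -0.151123-0.231780i
d^2_{-1,1}: k∈[2..3] ⇒ +0.631766 -0.090888 = +0.540877;  D = +0.116555+0.528170i
d^2_{0,1}: k∈[1..2] ⇒ +0.785188 -0.338881 = +0.446307;  D = +0.063780-0.441727i
d^2_{1,1}: k∈[0..1] ⇒ +0.487935 -0.631766 = -0.143831;  D = +0.069459-0.125948i
d^2_{2,1}: single k=0 term ⇒ -0.641104;  D = -0.487767+0.416050i
Y_2^{m'}(θ=0.5933,φ=1.5634) and Σ D·Y over m':
  (-0.1511-0.2318i)·(-0.1207-0.0018i)  (+0.1166+0.5282i)·(+0.0026-0.3581i)  (+0.0638-0.4417i)·(+0.3350+0.0000i)  (+0.0695-0.1259i)·(-0.0026-0.3581i)  (-0.4878+0.4160i)·(-0.1207+0.0018i)
Y_2^1(R⁻¹ n̂) = +0.241508-0.235714i

Re=0.2415 Im=-0.2357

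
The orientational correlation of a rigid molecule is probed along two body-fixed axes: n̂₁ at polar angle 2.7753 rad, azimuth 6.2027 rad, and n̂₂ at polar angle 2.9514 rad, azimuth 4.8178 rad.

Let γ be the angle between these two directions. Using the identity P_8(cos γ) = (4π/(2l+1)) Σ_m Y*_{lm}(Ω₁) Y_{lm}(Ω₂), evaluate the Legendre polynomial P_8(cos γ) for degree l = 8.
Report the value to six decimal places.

Term-by-term m-sum for l=8 (normalisation 4π/17 = 0.739198):
  m=-8: Y*=(0.000112, -0.000084)  Y=(0.000001, -0.000001)  product (0.000000, -0.000000)
  m=-7: Y*=(-0.001230, 0.000777)  Y=(0.000012, 0.000013)  product (-0.000000, -0.000000)
  m=-6: Y*=(0.008497, -0.004455)  Y=(-0.000187, 0.000137)  product (-0.000001, 0.000002)
  m=-5: Y*=(-0.041481, 0.017657)  Y=(-0.001112, -0.001910)  product (0.000080, 0.000060)
  m=-4: Y*=(0.146423, -0.048839)  Y=(0.014337, -0.006431)  product (0.001785, -0.001642)
  m=-3: Y*=(-0.362764, 0.089334)  Y=(0.025576, 0.078162)  product (-0.016261, -0.026070)
  m=-2: Y*=(0.564725, -0.091698)  Y=(-0.293856, 0.062886)  product (-0.160182, 0.062459)
  m=-1: Y*=(-0.349139, 0.028161)  Y=(-0.070117, -0.662712)  product (0.043144, 0.229404)
  m=+0: Y*=(-0.348897, -0.000000)  Y=(0.519583, 0.000000)  product (-0.181281, -0.000000)
  m=+1: Y*=(0.349139, 0.028161)  Y=(0.070117, -0.662712)  product (0.043144, -0.229404)
  m=+2: Y*=(0.564725, 0.091698)  Y=(-0.293856, -0.062886)  product (-0.160182, -0.062459)
  m=+3: Y*=(0.362764, 0.089334)  Y=(-0.025576, 0.078162)  product (-0.016261, 0.026070)
  m=+4: Y*=(0.146423, 0.048839)  Y=(0.014337, 0.006431)  product (0.001785, 0.001642)
  m=+5: Y*=(0.041481, 0.017657)  Y=(0.001112, -0.001910)  product (0.000080, -0.000060)
  m=+6: Y*=(0.008497, 0.004455)  Y=(-0.000187, -0.000137)  product (-0.000001, -0.000002)
  m=+7: Y*=(0.001230, 0.000777)  Y=(-0.000012, 0.000013)  product (-0.000000, 0.000000)
  m=+8: Y*=(0.000112, 0.000084)  Y=(0.000001, 0.000001)  product (0.000000, 0.000000)
Σ over m = (-0.444150, 0.000000); ×(4π/17) → (-0.328315, 0.000000). Real part: -0.328315

-0.328315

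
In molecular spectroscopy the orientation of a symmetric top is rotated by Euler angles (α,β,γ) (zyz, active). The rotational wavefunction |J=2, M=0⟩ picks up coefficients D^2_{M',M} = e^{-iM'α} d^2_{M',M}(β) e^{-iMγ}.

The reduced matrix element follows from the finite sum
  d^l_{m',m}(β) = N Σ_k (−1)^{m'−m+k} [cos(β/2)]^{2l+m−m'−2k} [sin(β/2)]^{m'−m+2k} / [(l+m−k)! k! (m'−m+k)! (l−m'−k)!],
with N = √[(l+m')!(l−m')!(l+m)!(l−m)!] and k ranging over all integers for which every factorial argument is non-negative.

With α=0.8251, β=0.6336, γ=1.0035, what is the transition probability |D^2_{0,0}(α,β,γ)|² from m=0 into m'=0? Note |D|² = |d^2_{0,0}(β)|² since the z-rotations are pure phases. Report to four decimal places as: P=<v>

D^2_{0,0}(0.8251,0.6336,1.0035) = e^{-i·0·0.8251}·d^2_{0,0}(0.6336)·e^{-i·0·1.0035}. Compute d first:
With c≡cos(β/2)=0.950237 and s≡sin(β/2)=0.311527, N=[2·2·2·2]^{1/2}=4.000000
Admissible k: 0..2 (factorial args all ≥0)
  k=0: (−1)^0·4.0000/(4)·0.9502^4·0.3115^0 = +0.815320
  k=1: (−1)^1·4.0000/(1)·0.9502^2·0.3115^2 = -0.350523
  k=2: (−1)^2·4.0000/(4)·0.9502^0·0.3115^4 = +0.009419
d^2_{0,0}(0.6336) = +0.815320 -0.350523 +0.009419 = +0.474215
|D^2_{0,0}|² = |d^2_{0,0}(β)|² = (+0.474215)² = 0.224880 (the z-rotation phases have unit modulus)

P=0.2249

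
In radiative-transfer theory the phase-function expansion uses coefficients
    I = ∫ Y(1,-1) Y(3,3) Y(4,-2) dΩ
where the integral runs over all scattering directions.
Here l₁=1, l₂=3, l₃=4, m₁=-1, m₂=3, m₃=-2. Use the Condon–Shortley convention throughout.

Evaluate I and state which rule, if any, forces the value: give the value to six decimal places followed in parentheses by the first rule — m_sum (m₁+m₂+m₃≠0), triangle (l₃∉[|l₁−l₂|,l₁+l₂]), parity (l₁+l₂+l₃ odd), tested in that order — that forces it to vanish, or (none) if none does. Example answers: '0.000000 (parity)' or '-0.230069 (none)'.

Checks pass: Σm=0; 8 even; l₃=4∈[2,4].
(2·1+1)(2·3+1)(2·4+1) = 189
Δ: 0! 2! 6! / 9! → 1/252
sum: t=0:+1/36 = 1/36
3j²(1 3 4; 0 0 0) = Δ·Π!·Σ² = 4/63  (sign +1)
sum: t=0:+1/1440 = 1/1440
3j²(1 3 4; -1 3 -2) = Δ·Π!·Σ² = 1/252  (sign +1)
combine: 4πI² = 189·4/63·1/252 = 1/21
take √, sign +1: I = 0.06155813
No selection rule forces the value: the integral is nonzero (none).

0.061558 (none)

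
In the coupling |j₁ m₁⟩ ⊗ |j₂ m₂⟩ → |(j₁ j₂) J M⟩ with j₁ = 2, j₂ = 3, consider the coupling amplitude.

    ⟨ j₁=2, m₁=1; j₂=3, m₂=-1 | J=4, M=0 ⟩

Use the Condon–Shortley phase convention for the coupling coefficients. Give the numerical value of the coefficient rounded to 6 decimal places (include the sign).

triangle: 1!·3!·5!/10! = 720/3628800
(j±m)!: 3!·1!·2!·4!·4!·4! = 165888
prefactor² = (2J+1)·Δ·N² = 10368/35
  k=0: +1/(0!·1!·1!·2!·2!·3!) = 1/24
  k=1: −1/(1!·0!·0!·1!·3!·4!) = -1/144
Σ = 5/144  ⇒  CG² = 10368/35·(5/144)² = 5/14
CG = +√(5/14) = +0.597614

+0.597614  (= +√(5/14))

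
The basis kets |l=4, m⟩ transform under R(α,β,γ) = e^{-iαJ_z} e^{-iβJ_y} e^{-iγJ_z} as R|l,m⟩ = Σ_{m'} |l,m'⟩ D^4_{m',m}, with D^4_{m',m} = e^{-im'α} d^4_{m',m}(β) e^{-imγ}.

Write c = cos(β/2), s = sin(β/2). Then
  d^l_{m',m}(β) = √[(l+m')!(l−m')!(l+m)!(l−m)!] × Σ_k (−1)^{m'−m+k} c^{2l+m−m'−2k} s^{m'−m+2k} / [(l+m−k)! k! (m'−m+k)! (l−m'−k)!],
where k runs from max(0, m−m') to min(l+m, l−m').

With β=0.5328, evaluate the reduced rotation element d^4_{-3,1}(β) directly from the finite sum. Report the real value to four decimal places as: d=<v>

d^4_{-3,1}(β=0.5328) via the finite sum:
c=cos(0.532800/2)=0.964725, s=sin(0.532800/2)=0.263260; N=√[1·5040·120·6]=1904.940944
Admissible k: 4..5 (factorial args all ≥0)
  k=4: (−1)^0·1904.9409/(144)·0.9647^4·0.2633^4 = +0.055039
  k=5: (−1)^1·1904.9409/(240)·0.9647^2·0.2633^6 = -0.002459
d^4_{-3,1}(0.5328) = +0.055039 -0.002459 = +0.052580

d=0.0526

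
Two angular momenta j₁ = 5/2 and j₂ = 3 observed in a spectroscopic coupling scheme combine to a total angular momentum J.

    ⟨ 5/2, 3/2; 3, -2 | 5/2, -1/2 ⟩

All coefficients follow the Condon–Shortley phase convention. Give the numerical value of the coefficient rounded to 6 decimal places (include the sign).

+0.267261  (= +√(1/14))

j₁+j₂−J=3  J+j₁−j₂=2  J−j₁+j₂=3  j₁+j₂+J+1=9
(j₁±m₁, j₂±m₂, J±M) = (4,1,1,5,2,3)
P² = 288/7
sum k=0..1:
  [0] +1/12 = 1/12
  [1] −1/24 = -1/24
S = 1/24
C² = P²·S² = 1/14 ; C = +0.267261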